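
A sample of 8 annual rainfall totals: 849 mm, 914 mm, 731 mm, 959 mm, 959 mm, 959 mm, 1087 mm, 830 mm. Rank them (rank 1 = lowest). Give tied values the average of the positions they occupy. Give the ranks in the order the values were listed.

Sorted (ascending): 731, 830, 849, 914, 959, 959, 959, 1087
The 3 values of 959 occupy positions 5–7 → average rank 6.

3, 4, 1, 6, 6, 6, 8, 2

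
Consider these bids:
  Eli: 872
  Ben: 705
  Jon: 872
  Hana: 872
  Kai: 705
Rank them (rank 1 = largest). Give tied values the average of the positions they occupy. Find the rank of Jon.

2

Sorted (descending): 872, 872, 872, 705, 705
The 3 values of 872 occupy positions 1–3 → average rank 2.
The 2 values of 705 occupy positions 4–5 → average rank (4+5)/2 = 4.5.
Jon has value 872 → rank 2.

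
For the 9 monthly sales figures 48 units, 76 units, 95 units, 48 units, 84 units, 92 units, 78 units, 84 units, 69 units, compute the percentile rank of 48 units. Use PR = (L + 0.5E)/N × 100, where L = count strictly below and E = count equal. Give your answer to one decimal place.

11.1

N = 9.
Strictly below 48: 0. Equal to 48: 2.
PR = (0 + 0.5·2)/9 × 100 = 11.1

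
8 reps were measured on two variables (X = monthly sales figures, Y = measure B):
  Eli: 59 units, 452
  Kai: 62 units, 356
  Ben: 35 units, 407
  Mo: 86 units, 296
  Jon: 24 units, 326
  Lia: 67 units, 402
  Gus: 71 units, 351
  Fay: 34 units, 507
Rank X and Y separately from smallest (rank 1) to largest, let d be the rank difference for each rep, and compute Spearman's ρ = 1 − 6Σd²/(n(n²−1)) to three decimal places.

Ranks of variable 1: 4, 5, 3, 8, 1, 6, 7, 2
Ranks of variable 2: 7, 4, 6, 1, 2, 5, 3, 8
d = r₁ − r₂: -3, 1, -3, 7, -1, 1, 4, -6
d²: 9, 1, 9, 49, 1, 1, 16, 36; Σd² = 122
ρ = 1 − 6·122/(8·63) = 1 − 732/504 = -0.452

-0.452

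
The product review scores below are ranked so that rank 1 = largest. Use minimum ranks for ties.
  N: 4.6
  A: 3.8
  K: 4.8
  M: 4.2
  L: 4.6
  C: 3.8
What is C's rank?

5

Sorted (descending): 4.8, 4.6, 4.6, 4.2, 3.8, 3.8
The 2 values of 4.6 occupy positions 2–3 → each gets rank 2.
The 2 values of 3.8 occupy positions 5–6 → each gets rank 5.
C has value 3.8 → rank 5.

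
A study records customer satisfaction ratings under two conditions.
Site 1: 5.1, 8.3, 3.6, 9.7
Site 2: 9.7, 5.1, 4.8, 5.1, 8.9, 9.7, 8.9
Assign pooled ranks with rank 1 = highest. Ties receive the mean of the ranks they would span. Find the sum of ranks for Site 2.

Sorted (descending): 9.7, 9.7, 9.7, 8.9, 8.9, 8.3, 5.1, 5.1, 5.1, 4.8, 3.6
The 3 values of 9.7 occupy positions 1–3 → average rank 2.
The 2 values of 8.9 occupy positions 4–5 → average rank (4+5)/2 = 4.5.
The 3 values of 5.1 occupy positions 7–9 → average rank 8.
Site 2 values → pooled ranks: 9.7→2, 5.1→8, 4.8→10, 5.1→8, 8.9→4.5, 9.7→2, 8.9→4.5
Rank sum = 2 + 8 + 10 + 8 + 4.5 + 2 + 4.5 = 39

39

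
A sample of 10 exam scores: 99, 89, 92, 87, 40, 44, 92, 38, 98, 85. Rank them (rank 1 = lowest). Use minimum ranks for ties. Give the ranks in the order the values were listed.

10, 6, 7, 5, 2, 3, 7, 1, 9, 4

Sorted (ascending): 38, 40, 44, 85, 87, 89, 92, 92, 98, 99
The 2 values of 92 occupy positions 7–8 → each gets rank 7.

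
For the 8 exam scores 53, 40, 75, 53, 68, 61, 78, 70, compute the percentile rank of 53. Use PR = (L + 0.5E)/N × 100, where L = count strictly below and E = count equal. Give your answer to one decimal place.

25.0

N = 8.
Strictly below 53: 1. Equal to 53: 2.
PR = (1 + 0.5·2)/8 × 100 = 25.0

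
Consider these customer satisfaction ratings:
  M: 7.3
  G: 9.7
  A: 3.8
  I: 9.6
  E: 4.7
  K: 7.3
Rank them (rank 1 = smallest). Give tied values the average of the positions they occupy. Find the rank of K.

3.5

Sorted (ascending): 3.8, 4.7, 7.3, 7.3, 9.6, 9.7
The 2 values of 7.3 occupy positions 3–4 → average rank (3+4)/2 = 3.5.
K has value 7.3 → rank 3.5.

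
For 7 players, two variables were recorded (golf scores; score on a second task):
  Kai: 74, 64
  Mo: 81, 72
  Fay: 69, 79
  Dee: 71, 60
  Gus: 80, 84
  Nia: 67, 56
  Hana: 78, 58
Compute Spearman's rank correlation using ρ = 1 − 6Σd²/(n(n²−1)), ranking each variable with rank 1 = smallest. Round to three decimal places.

Ranks of variable 1: 4, 7, 2, 3, 6, 1, 5
Ranks of variable 2: 4, 5, 6, 3, 7, 1, 2
d = r₁ − r₂: 0, 2, -4, 0, -1, 0, 3
d²: 0, 4, 16, 0, 1, 0, 9; Σd² = 30
ρ = 1 − 6·30/(7·48) = 1 − 180/336 = 0.464

0.464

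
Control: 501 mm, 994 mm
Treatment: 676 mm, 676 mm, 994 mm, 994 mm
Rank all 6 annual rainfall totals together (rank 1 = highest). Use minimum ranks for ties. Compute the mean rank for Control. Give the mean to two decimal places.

Sorted (descending): 994, 994, 994, 676, 676, 501
The 3 values of 994 occupy positions 1–3 → each gets rank 1.
The 2 values of 676 occupy positions 4–5 → each gets rank 4.
Control values → pooled ranks: 501→6, 994→1
Mean rank = (6 + 1) / 2 = 3.50

3.50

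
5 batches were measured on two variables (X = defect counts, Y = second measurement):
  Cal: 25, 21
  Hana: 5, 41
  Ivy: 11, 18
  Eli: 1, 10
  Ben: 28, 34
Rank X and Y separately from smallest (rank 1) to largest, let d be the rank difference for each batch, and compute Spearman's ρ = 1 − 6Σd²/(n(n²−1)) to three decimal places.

0.400

Ranks of variable 1: 4, 2, 3, 1, 5
Ranks of variable 2: 3, 5, 2, 1, 4
d = r₁ − r₂: 1, -3, 1, 0, 1
d²: 1, 9, 1, 0, 1; Σd² = 12
ρ = 1 − 6·12/(5·24) = 1 − 72/120 = 0.400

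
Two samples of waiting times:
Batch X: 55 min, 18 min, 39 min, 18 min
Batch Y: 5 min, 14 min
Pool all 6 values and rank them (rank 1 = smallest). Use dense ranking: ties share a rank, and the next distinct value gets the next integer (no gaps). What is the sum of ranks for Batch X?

15

Sorted (ascending): 5, 14, 18, 18, 39, 55
The 2 values of 18 share dense rank 3.
Remaining distinct values take the next consecutive integers.
Batch X values → pooled ranks: 55→5, 18→3, 39→4, 18→3
Rank sum = 5 + 3 + 4 + 3 = 15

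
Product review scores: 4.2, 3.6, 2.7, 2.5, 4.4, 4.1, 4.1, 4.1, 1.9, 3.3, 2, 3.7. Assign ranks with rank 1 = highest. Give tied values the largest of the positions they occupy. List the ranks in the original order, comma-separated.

Sorted (descending): 4.4, 4.2, 4.1, 4.1, 4.1, 3.7, 3.6, 3.3, 2.7, 2.5, 2, 1.9
The 3 values of 4.1 occupy positions 3–5 → each gets rank 5.

2, 7, 9, 10, 1, 5, 5, 5, 12, 8, 11, 6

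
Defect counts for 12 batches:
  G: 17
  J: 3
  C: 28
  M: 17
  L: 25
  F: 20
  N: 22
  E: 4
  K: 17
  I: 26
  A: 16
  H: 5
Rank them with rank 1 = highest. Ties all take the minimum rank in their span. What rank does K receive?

Sorted (descending): 28, 26, 25, 22, 20, 17, 17, 17, 16, 5, 4, 3
The 3 values of 17 occupy positions 6–8 → each gets rank 6.
K has value 17 → rank 6.

6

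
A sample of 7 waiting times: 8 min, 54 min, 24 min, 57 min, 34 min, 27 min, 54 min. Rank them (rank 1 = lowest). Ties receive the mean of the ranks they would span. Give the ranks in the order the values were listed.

1, 5.5, 2, 7, 4, 3, 5.5

Sorted (ascending): 8, 24, 27, 34, 54, 54, 57
The 2 values of 54 occupy positions 5–6 → average rank (5+6)/2 = 5.5.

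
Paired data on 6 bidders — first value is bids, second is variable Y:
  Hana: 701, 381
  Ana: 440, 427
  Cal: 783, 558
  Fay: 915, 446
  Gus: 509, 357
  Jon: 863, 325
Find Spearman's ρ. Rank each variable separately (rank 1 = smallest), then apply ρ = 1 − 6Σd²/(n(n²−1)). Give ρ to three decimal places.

Ranks of variable 1: 3, 1, 4, 6, 2, 5
Ranks of variable 2: 3, 4, 6, 5, 2, 1
d = r₁ − r₂: 0, -3, -2, 1, 0, 4
d²: 0, 9, 4, 1, 0, 16; Σd² = 30
ρ = 1 − 6·30/(6·35) = 1 − 180/210 = 0.143

0.143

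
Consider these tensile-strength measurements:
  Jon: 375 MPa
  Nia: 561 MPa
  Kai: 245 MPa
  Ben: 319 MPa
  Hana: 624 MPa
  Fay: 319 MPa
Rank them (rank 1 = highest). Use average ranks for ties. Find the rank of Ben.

Sorted (descending): 624, 561, 375, 319, 319, 245
The 2 values of 319 occupy positions 4–5 → average rank (4+5)/2 = 4.5.
Ben has value 319 MPa → rank 4.5.

4.5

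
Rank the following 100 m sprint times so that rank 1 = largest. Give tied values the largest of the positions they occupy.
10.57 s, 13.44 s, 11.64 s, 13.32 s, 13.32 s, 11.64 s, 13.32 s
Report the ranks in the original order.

7, 1, 6, 4, 4, 6, 4

Sorted (descending): 13.44, 13.32, 13.32, 13.32, 11.64, 11.64, 10.57
The 3 values of 13.32 occupy positions 2–4 → each gets rank 4.
The 2 values of 11.64 occupy positions 5–6 → each gets rank 6.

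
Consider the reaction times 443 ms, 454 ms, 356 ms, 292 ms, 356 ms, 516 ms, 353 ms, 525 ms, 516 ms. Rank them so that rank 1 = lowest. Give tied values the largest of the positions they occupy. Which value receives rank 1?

Sorted (ascending): 292, 353, 356, 356, 443, 454, 516, 516, 525
The 2 values of 356 occupy positions 3–4 → each gets rank 4.
The 2 values of 516 occupy positions 7–8 → each gets rank 8.
Rank 1 → value 292.

292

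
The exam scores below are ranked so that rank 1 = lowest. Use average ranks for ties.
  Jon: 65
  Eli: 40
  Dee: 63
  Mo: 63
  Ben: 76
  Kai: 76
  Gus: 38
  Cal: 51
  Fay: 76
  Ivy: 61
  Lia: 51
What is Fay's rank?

Sorted (ascending): 38, 40, 51, 51, 61, 63, 63, 65, 76, 76, 76
The 2 values of 51 occupy positions 3–4 → average rank (3+4)/2 = 3.5.
The 2 values of 63 occupy positions 6–7 → average rank (6+7)/2 = 6.5.
The 3 values of 76 occupy positions 9–11 → average rank 10.
Fay has value 76 → rank 10.

10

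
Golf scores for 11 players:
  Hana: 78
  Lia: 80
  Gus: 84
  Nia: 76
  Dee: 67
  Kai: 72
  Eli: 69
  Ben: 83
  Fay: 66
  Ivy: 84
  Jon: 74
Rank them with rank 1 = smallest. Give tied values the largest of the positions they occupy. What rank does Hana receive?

7

Sorted (ascending): 66, 67, 69, 72, 74, 76, 78, 80, 83, 84, 84
The 2 values of 84 occupy positions 10–11 → each gets rank 11.
Hana has value 78 → rank 7.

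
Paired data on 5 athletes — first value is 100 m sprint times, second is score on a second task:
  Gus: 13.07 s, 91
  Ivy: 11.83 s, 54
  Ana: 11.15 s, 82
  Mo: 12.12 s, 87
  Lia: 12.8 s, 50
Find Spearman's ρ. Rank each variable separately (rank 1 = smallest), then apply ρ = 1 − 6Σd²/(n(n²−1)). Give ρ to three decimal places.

0.300

Ranks of variable 1: 5, 2, 1, 3, 4
Ranks of variable 2: 5, 2, 3, 4, 1
d = r₁ − r₂: 0, 0, -2, -1, 3
d²: 0, 0, 4, 1, 9; Σd² = 14
ρ = 1 − 6·14/(5·24) = 1 − 84/120 = 0.300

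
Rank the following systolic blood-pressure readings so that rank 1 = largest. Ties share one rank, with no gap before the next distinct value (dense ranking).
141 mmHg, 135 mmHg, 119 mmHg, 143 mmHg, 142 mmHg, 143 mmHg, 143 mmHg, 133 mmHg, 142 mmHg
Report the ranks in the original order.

3, 4, 6, 1, 2, 1, 1, 5, 2

Sorted (descending): 143, 143, 143, 142, 142, 141, 135, 133, 119
The 3 values of 143 share dense rank 1.
The 2 values of 142 share dense rank 2.
Remaining distinct values take the next consecutive integers.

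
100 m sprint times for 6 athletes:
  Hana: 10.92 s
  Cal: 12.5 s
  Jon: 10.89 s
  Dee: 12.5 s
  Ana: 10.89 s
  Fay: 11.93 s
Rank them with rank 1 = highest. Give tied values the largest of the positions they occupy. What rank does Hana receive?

4

Sorted (descending): 12.5, 12.5, 11.93, 10.92, 10.89, 10.89
The 2 values of 12.5 occupy positions 1–2 → each gets rank 2.
The 2 values of 10.89 occupy positions 5–6 → each gets rank 6.
Hana has value 10.92 s → rank 4.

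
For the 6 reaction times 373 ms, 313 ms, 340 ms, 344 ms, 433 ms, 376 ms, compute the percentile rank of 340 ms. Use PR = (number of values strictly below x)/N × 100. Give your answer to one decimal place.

16.7

N = 6.
Strictly below 340: 1. Equal to 340: 1.
PR = 1/6 × 100 = 16.7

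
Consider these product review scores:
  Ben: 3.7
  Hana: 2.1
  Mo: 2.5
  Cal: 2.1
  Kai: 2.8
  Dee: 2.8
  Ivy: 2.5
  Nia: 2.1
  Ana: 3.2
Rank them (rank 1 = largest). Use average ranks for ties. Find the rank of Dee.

3.5

Sorted (descending): 3.7, 3.2, 2.8, 2.8, 2.5, 2.5, 2.1, 2.1, 2.1
The 2 values of 2.8 occupy positions 3–4 → average rank (3+4)/2 = 3.5.
The 2 values of 2.5 occupy positions 5–6 → average rank (5+6)/2 = 5.5.
The 3 values of 2.1 occupy positions 7–9 → average rank 8.
Dee has value 2.8 → rank 3.5.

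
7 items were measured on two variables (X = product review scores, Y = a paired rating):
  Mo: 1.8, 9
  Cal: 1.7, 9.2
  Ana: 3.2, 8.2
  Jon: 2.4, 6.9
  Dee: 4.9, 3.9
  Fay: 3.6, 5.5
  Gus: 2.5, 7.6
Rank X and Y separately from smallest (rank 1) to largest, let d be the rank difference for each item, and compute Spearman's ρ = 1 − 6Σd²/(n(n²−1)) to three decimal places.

-0.857

Ranks of variable 1: 2, 1, 5, 3, 7, 6, 4
Ranks of variable 2: 6, 7, 5, 3, 1, 2, 4
d = r₁ − r₂: -4, -6, 0, 0, 6, 4, 0
d²: 16, 36, 0, 0, 36, 16, 0; Σd² = 104
ρ = 1 − 6·104/(7·48) = 1 − 624/336 = -0.857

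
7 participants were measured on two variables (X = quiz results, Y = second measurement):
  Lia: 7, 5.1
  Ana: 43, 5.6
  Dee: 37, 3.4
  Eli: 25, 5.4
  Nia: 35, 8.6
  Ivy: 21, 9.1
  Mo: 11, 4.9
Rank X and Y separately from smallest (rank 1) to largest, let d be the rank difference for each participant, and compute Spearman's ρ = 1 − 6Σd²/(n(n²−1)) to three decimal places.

0.107

Ranks of variable 1: 1, 7, 6, 4, 5, 3, 2
Ranks of variable 2: 3, 5, 1, 4, 6, 7, 2
d = r₁ − r₂: -2, 2, 5, 0, -1, -4, 0
d²: 4, 4, 25, 0, 1, 16, 0; Σd² = 50
ρ = 1 − 6·50/(7·48) = 1 − 300/336 = 0.107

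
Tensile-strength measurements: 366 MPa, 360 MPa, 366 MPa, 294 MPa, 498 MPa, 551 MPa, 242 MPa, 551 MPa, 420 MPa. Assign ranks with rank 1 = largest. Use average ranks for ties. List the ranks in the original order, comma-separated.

Sorted (descending): 551, 551, 498, 420, 366, 366, 360, 294, 242
The 2 values of 551 occupy positions 1–2 → average rank (1+2)/2 = 1.5.
The 2 values of 366 occupy positions 5–6 → average rank (5+6)/2 = 5.5.

5.5, 7, 5.5, 8, 3, 1.5, 9, 1.5, 4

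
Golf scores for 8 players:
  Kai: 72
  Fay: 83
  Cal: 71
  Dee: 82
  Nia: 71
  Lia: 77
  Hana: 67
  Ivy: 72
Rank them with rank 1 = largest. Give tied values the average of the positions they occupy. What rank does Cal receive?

6.5

Sorted (descending): 83, 82, 77, 72, 72, 71, 71, 67
The 2 values of 72 occupy positions 4–5 → average rank (4+5)/2 = 4.5.
The 2 values of 71 occupy positions 6–7 → average rank (6+7)/2 = 6.5.
Cal has value 71 → rank 6.5.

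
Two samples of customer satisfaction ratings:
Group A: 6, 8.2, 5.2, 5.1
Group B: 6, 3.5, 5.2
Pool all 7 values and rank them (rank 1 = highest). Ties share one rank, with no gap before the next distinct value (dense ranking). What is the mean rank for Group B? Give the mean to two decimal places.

Sorted (descending): 8.2, 6, 6, 5.2, 5.2, 5.1, 3.5
The 2 values of 6 share dense rank 2.
The 2 values of 5.2 share dense rank 3.
Remaining distinct values take the next consecutive integers.
Group B values → pooled ranks: 6→2, 3.5→5, 5.2→3
Mean rank = (2 + 5 + 3) / 3 = 3.33

3.33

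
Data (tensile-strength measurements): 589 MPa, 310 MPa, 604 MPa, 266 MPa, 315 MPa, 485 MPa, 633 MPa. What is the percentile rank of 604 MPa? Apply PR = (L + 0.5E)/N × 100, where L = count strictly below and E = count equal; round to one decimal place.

78.6

N = 7.
Strictly below 604: 5. Equal to 604: 1.
PR = (5 + 0.5·1)/7 × 100 = 78.6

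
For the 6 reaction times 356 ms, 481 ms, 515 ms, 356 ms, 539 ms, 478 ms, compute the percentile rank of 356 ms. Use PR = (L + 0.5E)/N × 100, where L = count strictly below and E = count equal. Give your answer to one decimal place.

16.7

N = 6.
Strictly below 356: 0. Equal to 356: 2.
PR = (0 + 0.5·2)/6 × 100 = 16.7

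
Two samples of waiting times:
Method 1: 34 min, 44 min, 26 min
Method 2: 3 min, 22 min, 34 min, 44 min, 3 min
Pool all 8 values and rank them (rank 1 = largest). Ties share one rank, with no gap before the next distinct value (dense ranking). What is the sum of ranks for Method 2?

Sorted (descending): 44, 44, 34, 34, 26, 22, 3, 3
The 2 values of 44 share dense rank 1.
The 2 values of 34 share dense rank 2.
The 2 values of 3 share dense rank 5.
Remaining distinct values take the next consecutive integers.
Method 2 values → pooled ranks: 3→5, 22→4, 34→2, 44→1, 3→5
Rank sum = 5 + 4 + 2 + 1 + 5 = 17

17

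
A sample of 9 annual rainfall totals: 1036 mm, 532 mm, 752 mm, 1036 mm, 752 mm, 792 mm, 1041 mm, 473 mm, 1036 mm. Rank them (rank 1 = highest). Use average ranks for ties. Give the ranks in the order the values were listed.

Sorted (descending): 1041, 1036, 1036, 1036, 792, 752, 752, 532, 473
The 3 values of 1036 occupy positions 2–4 → average rank 3.
The 2 values of 752 occupy positions 6–7 → average rank (6+7)/2 = 6.5.

3, 8, 6.5, 3, 6.5, 5, 1, 9, 3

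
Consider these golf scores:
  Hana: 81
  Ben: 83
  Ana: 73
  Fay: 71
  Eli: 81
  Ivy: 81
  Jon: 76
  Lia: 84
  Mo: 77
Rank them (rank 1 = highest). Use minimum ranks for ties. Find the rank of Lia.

1

Sorted (descending): 84, 83, 81, 81, 81, 77, 76, 73, 71
The 3 values of 81 occupy positions 3–5 → each gets rank 3.
Lia has value 84 → rank 1.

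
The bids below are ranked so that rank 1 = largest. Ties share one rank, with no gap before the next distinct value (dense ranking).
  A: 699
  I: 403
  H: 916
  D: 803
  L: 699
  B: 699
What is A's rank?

Sorted (descending): 916, 803, 699, 699, 699, 403
The 3 values of 699 share dense rank 3.
Remaining distinct values take the next consecutive integers.
A has value 699 → rank 3.

3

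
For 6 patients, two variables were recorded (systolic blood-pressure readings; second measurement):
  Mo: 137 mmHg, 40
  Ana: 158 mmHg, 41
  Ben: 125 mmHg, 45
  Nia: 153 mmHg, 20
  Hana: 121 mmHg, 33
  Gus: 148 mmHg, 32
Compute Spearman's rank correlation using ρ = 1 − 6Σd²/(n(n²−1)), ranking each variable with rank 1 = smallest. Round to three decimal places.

-0.200

Ranks of variable 1: 3, 6, 2, 5, 1, 4
Ranks of variable 2: 4, 5, 6, 1, 3, 2
d = r₁ − r₂: -1, 1, -4, 4, -2, 2
d²: 1, 1, 16, 16, 4, 4; Σd² = 42
ρ = 1 − 6·42/(6·35) = 1 − 252/210 = -0.200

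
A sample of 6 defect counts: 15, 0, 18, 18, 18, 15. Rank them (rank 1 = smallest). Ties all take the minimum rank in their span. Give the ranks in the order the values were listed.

Sorted (ascending): 0, 15, 15, 18, 18, 18
The 2 values of 15 occupy positions 2–3 → each gets rank 2.
The 3 values of 18 occupy positions 4–6 → each gets rank 4.

2, 1, 4, 4, 4, 2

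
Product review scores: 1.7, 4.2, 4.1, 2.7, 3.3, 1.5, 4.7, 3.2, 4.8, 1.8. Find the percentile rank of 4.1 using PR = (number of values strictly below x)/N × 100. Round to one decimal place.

60.0

N = 10.
Strictly below 4.1: 6. Equal to 4.1: 1.
PR = 6/10 × 100 = 60.0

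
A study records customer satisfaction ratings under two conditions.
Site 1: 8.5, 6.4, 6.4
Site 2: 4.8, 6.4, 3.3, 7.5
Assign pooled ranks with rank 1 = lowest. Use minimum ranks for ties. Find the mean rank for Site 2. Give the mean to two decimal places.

Sorted (ascending): 3.3, 4.8, 6.4, 6.4, 6.4, 7.5, 8.5
The 3 values of 6.4 occupy positions 3–5 → each gets rank 3.
Site 2 values → pooled ranks: 4.8→2, 6.4→3, 3.3→1, 7.5→6
Mean rank = (2 + 3 + 1 + 6) / 4 = 3.00

3.00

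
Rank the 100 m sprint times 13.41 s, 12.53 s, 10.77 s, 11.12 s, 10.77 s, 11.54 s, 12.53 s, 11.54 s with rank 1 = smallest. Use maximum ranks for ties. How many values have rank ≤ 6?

Sorted (ascending): 10.77, 10.77, 11.12, 11.54, 11.54, 12.53, 12.53, 13.41
The 2 values of 10.77 occupy positions 1–2 → each gets rank 2.
The 2 values of 11.54 occupy positions 4–5 → each gets rank 5.
The 2 values of 12.53 occupy positions 6–7 → each gets rank 7.
Ranks ≤ 6: {2, 2, 3, 5, 5} → 5 values.

5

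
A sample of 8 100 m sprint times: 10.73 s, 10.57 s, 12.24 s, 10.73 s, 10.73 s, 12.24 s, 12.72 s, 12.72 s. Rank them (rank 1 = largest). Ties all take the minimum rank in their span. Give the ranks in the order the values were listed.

Sorted (descending): 12.72, 12.72, 12.24, 12.24, 10.73, 10.73, 10.73, 10.57
The 2 values of 12.72 occupy positions 1–2 → each gets rank 1.
The 2 values of 12.24 occupy positions 3–4 → each gets rank 3.
The 3 values of 10.73 occupy positions 5–7 → each gets rank 5.

5, 8, 3, 5, 5, 3, 1, 1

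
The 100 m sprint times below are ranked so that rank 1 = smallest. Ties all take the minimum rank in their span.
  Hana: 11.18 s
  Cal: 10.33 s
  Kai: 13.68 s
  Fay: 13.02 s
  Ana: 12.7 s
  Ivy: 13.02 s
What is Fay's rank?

Sorted (ascending): 10.33, 11.18, 12.7, 13.02, 13.02, 13.68
The 2 values of 13.02 occupy positions 4–5 → each gets rank 4.
Fay has value 13.02 s → rank 4.

4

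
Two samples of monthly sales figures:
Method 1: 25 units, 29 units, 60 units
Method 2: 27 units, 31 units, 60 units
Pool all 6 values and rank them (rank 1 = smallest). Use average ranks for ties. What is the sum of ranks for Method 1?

Sorted (ascending): 25, 27, 29, 31, 60, 60
The 2 values of 60 occupy positions 5–6 → average rank (5+6)/2 = 5.5.
Method 1 values → pooled ranks: 25→1, 29→3, 60→5.5
Rank sum = 1 + 3 + 5.5 = 9.5

9.5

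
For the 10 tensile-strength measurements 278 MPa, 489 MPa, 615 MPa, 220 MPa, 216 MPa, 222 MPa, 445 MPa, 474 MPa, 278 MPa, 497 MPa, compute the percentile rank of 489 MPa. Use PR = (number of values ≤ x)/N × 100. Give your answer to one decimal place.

80.0

N = 10.
Strictly below 489: 7. Equal to 489: 1.
PR = 8/10 × 100 = 80.0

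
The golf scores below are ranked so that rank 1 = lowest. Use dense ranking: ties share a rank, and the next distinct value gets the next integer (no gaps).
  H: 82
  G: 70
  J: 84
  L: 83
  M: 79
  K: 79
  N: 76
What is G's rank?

1

Sorted (ascending): 70, 76, 79, 79, 82, 83, 84
The 2 values of 79 share dense rank 3.
Remaining distinct values take the next consecutive integers.
G has value 70 → rank 1.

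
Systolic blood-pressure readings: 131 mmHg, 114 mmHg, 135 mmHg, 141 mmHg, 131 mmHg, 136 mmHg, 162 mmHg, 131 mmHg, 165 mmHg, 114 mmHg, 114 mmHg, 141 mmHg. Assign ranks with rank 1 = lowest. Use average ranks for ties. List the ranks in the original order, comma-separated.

Sorted (ascending): 114, 114, 114, 131, 131, 131, 135, 136, 141, 141, 162, 165
The 3 values of 114 occupy positions 1–3 → average rank 2.
The 3 values of 131 occupy positions 4–6 → average rank 5.
The 2 values of 141 occupy positions 9–10 → average rank (9+10)/2 = 9.5.

5, 2, 7, 9.5, 5, 8, 11, 5, 12, 2, 2, 9.5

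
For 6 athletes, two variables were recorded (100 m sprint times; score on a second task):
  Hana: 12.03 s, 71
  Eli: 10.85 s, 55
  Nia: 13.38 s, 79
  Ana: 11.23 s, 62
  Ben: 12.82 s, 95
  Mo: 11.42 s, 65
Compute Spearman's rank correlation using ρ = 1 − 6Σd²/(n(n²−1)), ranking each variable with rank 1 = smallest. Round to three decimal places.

0.943

Ranks of variable 1: 4, 1, 6, 2, 5, 3
Ranks of variable 2: 4, 1, 5, 2, 6, 3
d = r₁ − r₂: 0, 0, 1, 0, -1, 0
d²: 0, 0, 1, 0, 1, 0; Σd² = 2
ρ = 1 − 6·2/(6·35) = 1 − 12/210 = 0.943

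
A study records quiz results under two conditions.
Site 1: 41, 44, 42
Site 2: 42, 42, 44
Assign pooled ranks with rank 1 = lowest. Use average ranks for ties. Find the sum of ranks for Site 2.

Sorted (ascending): 41, 42, 42, 42, 44, 44
The 3 values of 42 occupy positions 2–4 → average rank 3.
The 2 values of 44 occupy positions 5–6 → average rank (5+6)/2 = 5.5.
Site 2 values → pooled ranks: 42→3, 42→3, 44→5.5
Rank sum = 3 + 3 + 5.5 = 11.5

11.5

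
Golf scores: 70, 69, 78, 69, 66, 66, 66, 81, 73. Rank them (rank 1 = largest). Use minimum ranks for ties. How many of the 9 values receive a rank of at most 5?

6

Sorted (descending): 81, 78, 73, 70, 69, 69, 66, 66, 66
The 2 values of 69 occupy positions 5–6 → each gets rank 5.
The 3 values of 66 occupy positions 7–9 → each gets rank 7.
Ranks ≤ 5: {1, 2, 3, 4, 5, 5} → 6 values.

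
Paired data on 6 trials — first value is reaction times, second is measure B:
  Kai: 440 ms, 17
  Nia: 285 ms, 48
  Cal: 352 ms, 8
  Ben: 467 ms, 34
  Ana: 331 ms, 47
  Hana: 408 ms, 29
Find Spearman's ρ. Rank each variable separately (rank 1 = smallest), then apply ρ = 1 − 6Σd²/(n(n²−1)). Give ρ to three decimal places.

Ranks of variable 1: 5, 1, 3, 6, 2, 4
Ranks of variable 2: 2, 6, 1, 4, 5, 3
d = r₁ − r₂: 3, -5, 2, 2, -3, 1
d²: 9, 25, 4, 4, 9, 1; Σd² = 52
ρ = 1 − 6·52/(6·35) = 1 − 312/210 = -0.486

-0.486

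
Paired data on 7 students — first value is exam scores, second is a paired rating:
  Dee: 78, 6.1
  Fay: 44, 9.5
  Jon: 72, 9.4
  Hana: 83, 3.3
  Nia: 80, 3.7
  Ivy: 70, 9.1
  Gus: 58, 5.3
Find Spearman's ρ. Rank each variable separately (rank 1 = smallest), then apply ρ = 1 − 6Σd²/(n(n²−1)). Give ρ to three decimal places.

-0.750

Ranks of variable 1: 5, 1, 4, 7, 6, 3, 2
Ranks of variable 2: 4, 7, 6, 1, 2, 5, 3
d = r₁ − r₂: 1, -6, -2, 6, 4, -2, -1
d²: 1, 36, 4, 36, 16, 4, 1; Σd² = 98
ρ = 1 − 6·98/(7·48) = 1 − 588/336 = -0.750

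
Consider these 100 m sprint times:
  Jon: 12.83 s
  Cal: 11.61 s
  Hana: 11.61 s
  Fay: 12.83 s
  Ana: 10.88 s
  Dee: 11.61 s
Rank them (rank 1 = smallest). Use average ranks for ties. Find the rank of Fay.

5.5

Sorted (ascending): 10.88, 11.61, 11.61, 11.61, 12.83, 12.83
The 3 values of 11.61 occupy positions 2–4 → average rank 3.
The 2 values of 12.83 occupy positions 5–6 → average rank (5+6)/2 = 5.5.
Fay has value 12.83 s → rank 5.5.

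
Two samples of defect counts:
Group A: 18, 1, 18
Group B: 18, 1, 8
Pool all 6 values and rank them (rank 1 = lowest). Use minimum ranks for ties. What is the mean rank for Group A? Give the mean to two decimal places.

Sorted (ascending): 1, 1, 8, 18, 18, 18
The 2 values of 1 occupy positions 1–2 → each gets rank 1.
The 3 values of 18 occupy positions 4–6 → each gets rank 4.
Group A values → pooled ranks: 18→4, 1→1, 18→4
Mean rank = (4 + 1 + 4) / 3 = 3.00

3.00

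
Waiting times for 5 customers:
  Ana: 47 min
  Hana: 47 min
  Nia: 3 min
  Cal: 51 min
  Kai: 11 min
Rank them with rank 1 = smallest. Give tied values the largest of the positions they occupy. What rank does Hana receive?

4

Sorted (ascending): 3, 11, 47, 47, 51
The 2 values of 47 occupy positions 3–4 → each gets rank 4.
Hana has value 47 min → rank 4.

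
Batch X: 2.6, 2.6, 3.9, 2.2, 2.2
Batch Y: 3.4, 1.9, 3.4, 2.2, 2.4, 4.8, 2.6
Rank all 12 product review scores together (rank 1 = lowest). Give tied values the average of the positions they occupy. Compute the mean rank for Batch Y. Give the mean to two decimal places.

Sorted (ascending): 1.9, 2.2, 2.2, 2.2, 2.4, 2.6, 2.6, 2.6, 3.4, 3.4, 3.9, 4.8
The 3 values of 2.2 occupy positions 2–4 → average rank 3.
The 3 values of 2.6 occupy positions 6–8 → average rank 7.
The 2 values of 3.4 occupy positions 9–10 → average rank (9+10)/2 = 9.5.
Batch Y values → pooled ranks: 3.4→9.5, 1.9→1, 3.4→9.5, 2.2→3, 2.4→5, 4.8→12, 2.6→7
Mean rank = (9.5 + 1 + 9.5 + 3 + 5 + 12 + 7) / 7 = 6.71

6.71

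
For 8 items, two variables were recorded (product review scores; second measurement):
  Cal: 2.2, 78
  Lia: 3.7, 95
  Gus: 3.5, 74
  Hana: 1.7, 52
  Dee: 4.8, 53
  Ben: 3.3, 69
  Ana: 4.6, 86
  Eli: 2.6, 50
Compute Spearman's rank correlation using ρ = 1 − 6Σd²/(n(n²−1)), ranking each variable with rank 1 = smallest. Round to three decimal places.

0.405

Ranks of variable 1: 2, 6, 5, 1, 8, 4, 7, 3
Ranks of variable 2: 6, 8, 5, 2, 3, 4, 7, 1
d = r₁ − r₂: -4, -2, 0, -1, 5, 0, 0, 2
d²: 16, 4, 0, 1, 25, 0, 0, 4; Σd² = 50
ρ = 1 − 6·50/(8·63) = 1 − 300/504 = 0.405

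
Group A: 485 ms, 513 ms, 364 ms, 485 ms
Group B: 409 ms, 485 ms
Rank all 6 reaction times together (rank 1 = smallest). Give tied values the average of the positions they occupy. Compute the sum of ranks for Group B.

Sorted (ascending): 364, 409, 485, 485, 485, 513
The 3 values of 485 occupy positions 3–5 → average rank 4.
Group B values → pooled ranks: 409→2, 485→4
Rank sum = 2 + 4 = 6

6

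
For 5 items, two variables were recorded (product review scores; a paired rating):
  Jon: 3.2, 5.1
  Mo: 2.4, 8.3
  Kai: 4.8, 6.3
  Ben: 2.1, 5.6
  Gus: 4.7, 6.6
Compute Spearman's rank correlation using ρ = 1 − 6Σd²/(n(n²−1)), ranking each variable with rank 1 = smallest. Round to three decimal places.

Ranks of variable 1: 3, 2, 5, 1, 4
Ranks of variable 2: 1, 5, 3, 2, 4
d = r₁ − r₂: 2, -3, 2, -1, 0
d²: 4, 9, 4, 1, 0; Σd² = 18
ρ = 1 − 6·18/(5·24) = 1 − 108/120 = 0.100

0.100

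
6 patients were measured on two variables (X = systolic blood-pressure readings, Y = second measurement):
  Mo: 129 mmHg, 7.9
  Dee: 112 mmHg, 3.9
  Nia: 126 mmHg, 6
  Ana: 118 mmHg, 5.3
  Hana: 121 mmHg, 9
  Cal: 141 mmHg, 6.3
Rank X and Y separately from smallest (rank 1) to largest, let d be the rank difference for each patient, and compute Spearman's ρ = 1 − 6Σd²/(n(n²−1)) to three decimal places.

Ranks of variable 1: 5, 1, 4, 2, 3, 6
Ranks of variable 2: 5, 1, 3, 2, 6, 4
d = r₁ − r₂: 0, 0, 1, 0, -3, 2
d²: 0, 0, 1, 0, 9, 4; Σd² = 14
ρ = 1 − 6·14/(6·35) = 1 − 84/210 = 0.600

0.600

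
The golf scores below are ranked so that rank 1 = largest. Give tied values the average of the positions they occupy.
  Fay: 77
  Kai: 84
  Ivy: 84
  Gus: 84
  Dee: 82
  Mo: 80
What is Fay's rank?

Sorted (descending): 84, 84, 84, 82, 80, 77
The 3 values of 84 occupy positions 1–3 → average rank 2.
Fay has value 77 → rank 6.

6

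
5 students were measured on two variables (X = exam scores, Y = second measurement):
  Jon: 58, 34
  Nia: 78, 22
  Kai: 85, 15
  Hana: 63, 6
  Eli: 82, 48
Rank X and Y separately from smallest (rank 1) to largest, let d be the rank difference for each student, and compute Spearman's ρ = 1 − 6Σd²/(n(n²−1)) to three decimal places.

0.000

Ranks of variable 1: 1, 3, 5, 2, 4
Ranks of variable 2: 4, 3, 2, 1, 5
d = r₁ − r₂: -3, 0, 3, 1, -1
d²: 9, 0, 9, 1, 1; Σd² = 20
ρ = 1 − 6·20/(5·24) = 1 − 120/120 = 0.000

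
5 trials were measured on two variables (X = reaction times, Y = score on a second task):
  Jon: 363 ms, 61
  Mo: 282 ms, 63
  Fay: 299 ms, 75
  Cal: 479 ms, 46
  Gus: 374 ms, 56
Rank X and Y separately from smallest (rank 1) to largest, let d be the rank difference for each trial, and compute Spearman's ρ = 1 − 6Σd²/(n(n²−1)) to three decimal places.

-0.900

Ranks of variable 1: 3, 1, 2, 5, 4
Ranks of variable 2: 3, 4, 5, 1, 2
d = r₁ − r₂: 0, -3, -3, 4, 2
d²: 0, 9, 9, 16, 4; Σd² = 38
ρ = 1 − 6·38/(5·24) = 1 − 228/120 = -0.900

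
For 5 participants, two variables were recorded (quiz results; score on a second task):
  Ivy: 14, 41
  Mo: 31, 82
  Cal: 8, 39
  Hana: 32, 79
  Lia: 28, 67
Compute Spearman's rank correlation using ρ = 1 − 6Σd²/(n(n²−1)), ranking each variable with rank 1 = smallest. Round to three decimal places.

Ranks of variable 1: 2, 4, 1, 5, 3
Ranks of variable 2: 2, 5, 1, 4, 3
d = r₁ − r₂: 0, -1, 0, 1, 0
d²: 0, 1, 0, 1, 0; Σd² = 2
ρ = 1 − 6·2/(5·24) = 1 − 12/120 = 0.900

0.900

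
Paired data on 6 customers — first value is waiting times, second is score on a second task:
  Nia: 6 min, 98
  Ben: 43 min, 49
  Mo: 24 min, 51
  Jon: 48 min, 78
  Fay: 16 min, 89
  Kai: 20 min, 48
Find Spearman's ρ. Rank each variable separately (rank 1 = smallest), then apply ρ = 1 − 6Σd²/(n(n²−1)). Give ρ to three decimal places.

Ranks of variable 1: 1, 5, 4, 6, 2, 3
Ranks of variable 2: 6, 2, 3, 4, 5, 1
d = r₁ − r₂: -5, 3, 1, 2, -3, 2
d²: 25, 9, 1, 4, 9, 4; Σd² = 52
ρ = 1 − 6·52/(6·35) = 1 − 312/210 = -0.486

-0.486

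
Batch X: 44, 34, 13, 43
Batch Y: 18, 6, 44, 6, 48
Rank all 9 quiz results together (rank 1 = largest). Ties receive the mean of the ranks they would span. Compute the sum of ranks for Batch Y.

Sorted (descending): 48, 44, 44, 43, 34, 18, 13, 6, 6
The 2 values of 44 occupy positions 2–3 → average rank (2+3)/2 = 2.5.
The 2 values of 6 occupy positions 8–9 → average rank (8+9)/2 = 8.5.
Batch Y values → pooled ranks: 18→6, 6→8.5, 44→2.5, 6→8.5, 48→1
Rank sum = 6 + 8.5 + 2.5 + 8.5 + 1 = 26.5

26.5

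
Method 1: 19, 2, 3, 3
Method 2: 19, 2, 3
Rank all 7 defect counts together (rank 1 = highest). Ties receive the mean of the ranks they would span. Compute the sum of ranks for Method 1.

16

Sorted (descending): 19, 19, 3, 3, 3, 2, 2
The 2 values of 19 occupy positions 1–2 → average rank (1+2)/2 = 1.5.
The 3 values of 3 occupy positions 3–5 → average rank 4.
The 2 values of 2 occupy positions 6–7 → average rank (6+7)/2 = 6.5.
Method 1 values → pooled ranks: 19→1.5, 2→6.5, 3→4, 3→4
Rank sum = 1.5 + 6.5 + 4 + 4 = 16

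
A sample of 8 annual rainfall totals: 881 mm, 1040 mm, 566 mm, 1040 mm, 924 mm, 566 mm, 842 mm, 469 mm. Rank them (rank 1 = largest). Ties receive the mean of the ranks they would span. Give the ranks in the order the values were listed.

Sorted (descending): 1040, 1040, 924, 881, 842, 566, 566, 469
The 2 values of 1040 occupy positions 1–2 → average rank (1+2)/2 = 1.5.
The 2 values of 566 occupy positions 6–7 → average rank (6+7)/2 = 6.5.

4, 1.5, 6.5, 1.5, 3, 6.5, 5, 8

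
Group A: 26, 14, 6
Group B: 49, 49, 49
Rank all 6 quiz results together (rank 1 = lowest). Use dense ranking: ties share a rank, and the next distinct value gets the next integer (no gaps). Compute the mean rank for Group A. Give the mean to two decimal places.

Sorted (ascending): 6, 14, 26, 49, 49, 49
The 3 values of 49 share dense rank 4.
Remaining distinct values take the next consecutive integers.
Group A values → pooled ranks: 26→3, 14→2, 6→1
Mean rank = (3 + 2 + 1) / 3 = 2.00

2.00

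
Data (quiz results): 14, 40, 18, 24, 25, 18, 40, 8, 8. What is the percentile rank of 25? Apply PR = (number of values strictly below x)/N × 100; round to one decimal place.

66.7

N = 9.
Strictly below 25: 6. Equal to 25: 1.
PR = 6/9 × 100 = 66.7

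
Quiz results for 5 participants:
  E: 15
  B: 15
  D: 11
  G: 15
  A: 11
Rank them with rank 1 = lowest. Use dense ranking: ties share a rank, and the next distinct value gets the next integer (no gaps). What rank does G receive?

Sorted (ascending): 11, 11, 15, 15, 15
The 2 values of 11 share dense rank 1.
The 3 values of 15 share dense rank 2.
G has value 15 → rank 2.

2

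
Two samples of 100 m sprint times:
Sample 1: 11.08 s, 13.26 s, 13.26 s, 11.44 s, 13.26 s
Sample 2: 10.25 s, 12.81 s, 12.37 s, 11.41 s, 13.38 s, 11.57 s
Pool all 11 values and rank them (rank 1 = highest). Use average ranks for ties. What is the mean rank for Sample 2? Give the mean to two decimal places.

6.50

Sorted (descending): 13.38, 13.26, 13.26, 13.26, 12.81, 12.37, 11.57, 11.44, 11.41, 11.08, 10.25
The 3 values of 13.26 occupy positions 2–4 → average rank 3.
Sample 2 values → pooled ranks: 10.25→11, 12.81→5, 12.37→6, 11.41→9, 13.38→1, 11.57→7
Mean rank = (11 + 5 + 6 + 9 + 1 + 7) / 6 = 6.50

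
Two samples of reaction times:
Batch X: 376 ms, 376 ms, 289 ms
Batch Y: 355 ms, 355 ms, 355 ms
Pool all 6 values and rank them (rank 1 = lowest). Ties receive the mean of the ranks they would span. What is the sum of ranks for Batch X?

12

Sorted (ascending): 289, 355, 355, 355, 376, 376
The 3 values of 355 occupy positions 2–4 → average rank 3.
The 2 values of 376 occupy positions 5–6 → average rank (5+6)/2 = 5.5.
Batch X values → pooled ranks: 376→5.5, 376→5.5, 289→1
Rank sum = 5.5 + 5.5 + 1 = 12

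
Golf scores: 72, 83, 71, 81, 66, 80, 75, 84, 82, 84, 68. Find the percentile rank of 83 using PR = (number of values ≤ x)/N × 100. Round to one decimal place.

N = 11.
Strictly below 83: 8. Equal to 83: 1.
PR = 9/11 × 100 = 81.8

81.8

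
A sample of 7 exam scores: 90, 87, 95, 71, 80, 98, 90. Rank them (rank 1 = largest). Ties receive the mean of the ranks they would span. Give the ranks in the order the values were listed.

3.5, 5, 2, 7, 6, 1, 3.5

Sorted (descending): 98, 95, 90, 90, 87, 80, 71
The 2 values of 90 occupy positions 3–4 → average rank (3+4)/2 = 3.5.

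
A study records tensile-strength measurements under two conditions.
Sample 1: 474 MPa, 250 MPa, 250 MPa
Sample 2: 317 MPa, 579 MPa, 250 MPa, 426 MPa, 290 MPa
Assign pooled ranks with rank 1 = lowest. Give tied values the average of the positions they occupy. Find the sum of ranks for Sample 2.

25

Sorted (ascending): 250, 250, 250, 290, 317, 426, 474, 579
The 3 values of 250 occupy positions 1–3 → average rank 2.
Sample 2 values → pooled ranks: 317→5, 579→8, 250→2, 426→6, 290→4
Rank sum = 5 + 8 + 2 + 6 + 4 = 25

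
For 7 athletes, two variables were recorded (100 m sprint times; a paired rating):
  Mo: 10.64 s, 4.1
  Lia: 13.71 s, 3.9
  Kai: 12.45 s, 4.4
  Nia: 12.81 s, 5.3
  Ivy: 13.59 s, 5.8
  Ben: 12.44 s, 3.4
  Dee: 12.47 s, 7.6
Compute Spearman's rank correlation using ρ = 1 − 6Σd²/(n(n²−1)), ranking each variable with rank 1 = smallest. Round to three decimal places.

0.286

Ranks of variable 1: 1, 7, 3, 5, 6, 2, 4
Ranks of variable 2: 3, 2, 4, 5, 6, 1, 7
d = r₁ − r₂: -2, 5, -1, 0, 0, 1, -3
d²: 4, 25, 1, 0, 0, 1, 9; Σd² = 40
ρ = 1 − 6·40/(7·48) = 1 − 240/336 = 0.286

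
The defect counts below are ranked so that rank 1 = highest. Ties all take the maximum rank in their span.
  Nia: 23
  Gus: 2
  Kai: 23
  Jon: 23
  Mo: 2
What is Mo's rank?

Sorted (descending): 23, 23, 23, 2, 2
The 3 values of 23 occupy positions 1–3 → each gets rank 3.
The 2 values of 2 occupy positions 4–5 → each gets rank 5.
Mo has value 2 → rank 5.

5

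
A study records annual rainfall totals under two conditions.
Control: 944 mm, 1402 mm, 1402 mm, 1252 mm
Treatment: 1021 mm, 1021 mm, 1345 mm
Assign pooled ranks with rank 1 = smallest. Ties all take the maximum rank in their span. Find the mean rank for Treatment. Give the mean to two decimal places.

Sorted (ascending): 944, 1021, 1021, 1252, 1345, 1402, 1402
The 2 values of 1021 occupy positions 2–3 → each gets rank 3.
The 2 values of 1402 occupy positions 6–7 → each gets rank 7.
Treatment values → pooled ranks: 1021→3, 1021→3, 1345→5
Mean rank = (3 + 3 + 5) / 3 = 3.67

3.67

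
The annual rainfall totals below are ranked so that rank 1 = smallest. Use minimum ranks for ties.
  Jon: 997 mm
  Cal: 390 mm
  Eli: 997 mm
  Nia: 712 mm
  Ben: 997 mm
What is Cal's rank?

Sorted (ascending): 390, 712, 997, 997, 997
The 3 values of 997 occupy positions 3–5 → each gets rank 3.
Cal has value 390 mm → rank 1.

1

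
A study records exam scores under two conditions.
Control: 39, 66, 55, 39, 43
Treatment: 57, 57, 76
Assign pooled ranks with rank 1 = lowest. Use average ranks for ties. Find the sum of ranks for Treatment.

19

Sorted (ascending): 39, 39, 43, 55, 57, 57, 66, 76
The 2 values of 39 occupy positions 1–2 → average rank (1+2)/2 = 1.5.
The 2 values of 57 occupy positions 5–6 → average rank (5+6)/2 = 5.5.
Treatment values → pooled ranks: 57→5.5, 57→5.5, 76→8
Rank sum = 5.5 + 5.5 + 8 = 19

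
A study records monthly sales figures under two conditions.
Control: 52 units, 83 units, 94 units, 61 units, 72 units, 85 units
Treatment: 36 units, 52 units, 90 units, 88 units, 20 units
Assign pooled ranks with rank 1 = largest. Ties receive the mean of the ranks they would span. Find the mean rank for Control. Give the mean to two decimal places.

5.25

Sorted (descending): 94, 90, 88, 85, 83, 72, 61, 52, 52, 36, 20
The 2 values of 52 occupy positions 8–9 → average rank (8+9)/2 = 8.5.
Control values → pooled ranks: 52→8.5, 83→5, 94→1, 61→7, 72→6, 85→4
Mean rank = (8.5 + 5 + 1 + 7 + 6 + 4) / 6 = 5.25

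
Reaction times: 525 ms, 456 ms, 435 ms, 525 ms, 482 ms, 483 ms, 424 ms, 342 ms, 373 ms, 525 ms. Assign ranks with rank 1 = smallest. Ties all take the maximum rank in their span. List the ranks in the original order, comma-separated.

Sorted (ascending): 342, 373, 424, 435, 456, 482, 483, 525, 525, 525
The 3 values of 525 occupy positions 8–10 → each gets rank 10.

10, 5, 4, 10, 6, 7, 3, 1, 2, 10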